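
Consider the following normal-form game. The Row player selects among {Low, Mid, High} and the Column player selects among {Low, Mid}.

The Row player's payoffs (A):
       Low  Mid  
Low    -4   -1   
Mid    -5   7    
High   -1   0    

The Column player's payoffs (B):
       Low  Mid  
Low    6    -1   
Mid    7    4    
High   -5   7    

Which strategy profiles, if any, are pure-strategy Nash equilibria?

Find each player's best response to every opponent strategy; NE are the intersections.
The Row player's best responses — vs Low: High (payoff -1); vs Mid: Mid (payoff 7).
The Column player's best responses — vs Low: Low (payoff 6); vs Mid: Low (payoff 7); vs High: Mid (payoff 7).
No cell has both players best-responding. For instance, the Row player's best reply to Mid is Mid, but against Mid the Column player prefers Low over Mid.

There is no pure-strategy Nash equilibrium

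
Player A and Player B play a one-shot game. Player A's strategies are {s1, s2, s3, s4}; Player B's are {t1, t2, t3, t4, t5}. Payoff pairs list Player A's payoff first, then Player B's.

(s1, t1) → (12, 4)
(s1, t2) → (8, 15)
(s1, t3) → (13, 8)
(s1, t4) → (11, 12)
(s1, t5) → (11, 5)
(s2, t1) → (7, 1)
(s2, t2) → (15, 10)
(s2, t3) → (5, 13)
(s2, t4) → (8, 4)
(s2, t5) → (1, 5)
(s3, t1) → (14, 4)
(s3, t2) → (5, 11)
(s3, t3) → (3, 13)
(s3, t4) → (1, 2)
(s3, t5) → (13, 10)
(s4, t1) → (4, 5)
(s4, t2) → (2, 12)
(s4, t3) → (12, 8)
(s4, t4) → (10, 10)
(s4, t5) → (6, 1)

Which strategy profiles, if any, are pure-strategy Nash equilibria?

Find each player's best response to every opponent strategy; NE are the intersections.
Player A's best responses — vs t1: s3 (payoff 14); vs t2: s2 (payoff 15); vs t3: s1 (payoff 13); vs t4: s1 (payoff 11); vs t5: s3 (payoff 13).
Player B's best responses — vs s1: t2 (payoff 15); vs s2: t3 (payoff 13); vs s3: t3 (payoff 13); vs s4: t2 (payoff 12).
No cell has both players best-responding. For instance, Player A's best reply to t5 is s3, but against s3 Player B prefers t3 over t5.

None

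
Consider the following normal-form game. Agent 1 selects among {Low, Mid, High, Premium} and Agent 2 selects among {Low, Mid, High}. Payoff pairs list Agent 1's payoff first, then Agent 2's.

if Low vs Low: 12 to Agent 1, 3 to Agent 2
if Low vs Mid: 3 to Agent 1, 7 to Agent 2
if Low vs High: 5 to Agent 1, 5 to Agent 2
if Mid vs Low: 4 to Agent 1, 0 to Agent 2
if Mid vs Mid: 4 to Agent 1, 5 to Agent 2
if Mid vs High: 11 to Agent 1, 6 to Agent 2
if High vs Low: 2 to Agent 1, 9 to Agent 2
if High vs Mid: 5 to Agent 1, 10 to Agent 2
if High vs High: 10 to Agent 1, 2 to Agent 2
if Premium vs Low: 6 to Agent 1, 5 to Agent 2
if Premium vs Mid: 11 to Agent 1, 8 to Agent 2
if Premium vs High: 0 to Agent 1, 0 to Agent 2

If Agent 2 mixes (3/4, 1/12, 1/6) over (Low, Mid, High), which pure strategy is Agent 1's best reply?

Low

Agent 1's best reply maximizes expected payoff against the mix.
Low: (3/4)·12 + (1/12)·3 + (1/6)·5 = 121/12
Mid: (3/4)·4 + (1/12)·4 + (1/6)·11 = 31/6
High: (3/4)·2 + (1/12)·5 + (1/6)·10 = 43/12
Premium: (3/4)·6 + (1/12)·11 + (1/6)·0 = 65/12
Highest expected payoff is 121/12, from Low.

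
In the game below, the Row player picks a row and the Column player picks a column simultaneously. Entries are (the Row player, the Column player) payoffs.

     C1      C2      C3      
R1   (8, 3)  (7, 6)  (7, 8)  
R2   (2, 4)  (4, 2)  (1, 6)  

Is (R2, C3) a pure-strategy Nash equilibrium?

Holding the Column player at C3: the Row player gets 1 from R2 but could get 7 by switching to R1. The Row player has a profitable deviation.

No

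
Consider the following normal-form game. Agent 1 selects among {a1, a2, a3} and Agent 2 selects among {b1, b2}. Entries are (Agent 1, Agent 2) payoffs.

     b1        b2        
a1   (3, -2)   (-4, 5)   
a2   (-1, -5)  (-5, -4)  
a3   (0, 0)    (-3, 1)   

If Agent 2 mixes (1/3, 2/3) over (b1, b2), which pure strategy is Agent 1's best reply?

a1

Compute Agent 1's expected payoff from each pure strategy against the given mix.
a1: (1/3)·3 + (2/3)·(-4) = -5/3
a2: (1/3)·(-1) + (2/3)·(-5) = -11/3
a3: (1/3)·0 + (2/3)·(-3) = -2
Highest expected payoff is -5/3, from a1.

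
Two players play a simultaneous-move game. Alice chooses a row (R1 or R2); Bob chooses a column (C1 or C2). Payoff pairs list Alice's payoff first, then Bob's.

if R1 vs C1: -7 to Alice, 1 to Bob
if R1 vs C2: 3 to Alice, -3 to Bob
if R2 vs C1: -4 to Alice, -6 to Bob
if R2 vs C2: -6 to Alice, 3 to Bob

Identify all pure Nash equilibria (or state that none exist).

There is no pure-strategy Nash equilibrium

Find each player's best response to every opponent strategy; NE are the intersections.
Alice's best responses — vs C1: R2 (payoff -4); vs C2: R1 (payoff 3).
Bob's best responses — vs R1: C1 (payoff 1); vs R2: C2 (payoff 3).
No cell has both players best-responding. For instance, Alice's best reply to C2 is R1, but against R1 Bob prefers C1 over C2.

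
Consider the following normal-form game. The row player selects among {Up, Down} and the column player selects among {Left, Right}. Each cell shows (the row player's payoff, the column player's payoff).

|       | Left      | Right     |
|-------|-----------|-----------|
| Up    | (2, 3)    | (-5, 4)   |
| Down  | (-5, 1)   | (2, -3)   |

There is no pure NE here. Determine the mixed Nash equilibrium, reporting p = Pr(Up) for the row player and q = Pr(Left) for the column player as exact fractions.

Each player's mixing probability is pinned down by making the *other* player indifferent.
The column player indifferent between Left and Right: p·3 + (1−p)·1 = p·4 + (1−p)·(-3) ⟹ 1 + 2p = (-3) + 7p ⟹ p = 4/5.
The row player indifferent between Up and Down: q·2 + (1−q)·(-5) = q·(-5) + (1−q)·2 ⟹ (-5) + 7q = 2 + (-7)q ⟹ q = 1/2.

p = 4/5, q = 1/2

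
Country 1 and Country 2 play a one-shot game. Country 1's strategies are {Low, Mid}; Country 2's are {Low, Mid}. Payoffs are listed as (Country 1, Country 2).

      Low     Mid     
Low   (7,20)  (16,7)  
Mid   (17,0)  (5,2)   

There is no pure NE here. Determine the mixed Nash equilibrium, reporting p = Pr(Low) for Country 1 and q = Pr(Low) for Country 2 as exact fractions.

p = 2/15, q = 11/21

Each player's mixing probability is pinned down by making the *other* player indifferent.
Country 2 indifferent between Low and Mid: p·20 + (1−p)·0 = p·7 + (1−p)·2 ⟹ 0 + 20p = 2 + 5p ⟹ p = 2/15.
Country 1 indifferent between Low and Mid: q·7 + (1−q)·16 = q·17 + (1−q)·5 ⟹ 16 + (-9)q = 5 + 12q ⟹ q = 11/21.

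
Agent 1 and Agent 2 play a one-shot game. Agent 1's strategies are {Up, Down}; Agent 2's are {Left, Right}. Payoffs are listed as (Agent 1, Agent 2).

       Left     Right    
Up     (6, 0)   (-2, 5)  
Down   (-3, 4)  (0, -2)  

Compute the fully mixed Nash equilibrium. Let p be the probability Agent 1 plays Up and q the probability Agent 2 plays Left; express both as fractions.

p = 6/11, q = 2/11

Each player's mixing probability is pinned down by making the *other* player indifferent.
Agent 2 indifferent between Left and Right: p·0 + (1−p)·4 = p·5 + (1−p)·(-2) ⟹ 4 + (-4)p = (-2) + 7p ⟹ p = 6/11.
Agent 1 indifferent between Up and Down: q·6 + (1−q)·(-2) = q·(-3) + (1−q)·0 ⟹ (-2) + 8q = 0 + (-3)q ⟹ q = 2/11.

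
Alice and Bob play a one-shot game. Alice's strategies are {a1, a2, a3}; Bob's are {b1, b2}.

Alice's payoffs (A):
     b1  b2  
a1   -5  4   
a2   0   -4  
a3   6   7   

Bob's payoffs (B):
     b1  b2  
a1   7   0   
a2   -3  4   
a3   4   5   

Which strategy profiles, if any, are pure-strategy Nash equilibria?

Find each player's best response to every opponent strategy; NE are the intersections.
Alice's best responses — vs b1: a3 (payoff 6); vs b2: a3 (payoff 7).
Bob's best responses — vs a1: b1 (payoff 7); vs a2: b2 (payoff 4); vs a3: b2 (payoff 5).
The only mutual best response is (a3, b2); neither player gains by switching there.

(a3, b2)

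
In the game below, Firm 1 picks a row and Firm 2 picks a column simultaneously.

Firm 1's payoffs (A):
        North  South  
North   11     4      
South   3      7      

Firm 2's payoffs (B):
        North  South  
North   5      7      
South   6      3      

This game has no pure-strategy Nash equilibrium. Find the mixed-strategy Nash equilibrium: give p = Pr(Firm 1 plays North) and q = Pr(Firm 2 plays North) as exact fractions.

In a mixed NE each player is indifferent between their pure strategies, so the opponent's mix sets the indifference.
Firm 2 indifferent between North and South: p·5 + (1−p)·6 = p·7 + (1−p)·3 ⟹ 6 + (-1)p = 3 + 4p ⟹ p = 3/5.
Firm 1 indifferent between North and South: q·11 + (1−q)·4 = q·3 + (1−q)·7 ⟹ 4 + 7q = 7 + (-4)q ⟹ q = 3/11.

p = 3/5, q = 3/11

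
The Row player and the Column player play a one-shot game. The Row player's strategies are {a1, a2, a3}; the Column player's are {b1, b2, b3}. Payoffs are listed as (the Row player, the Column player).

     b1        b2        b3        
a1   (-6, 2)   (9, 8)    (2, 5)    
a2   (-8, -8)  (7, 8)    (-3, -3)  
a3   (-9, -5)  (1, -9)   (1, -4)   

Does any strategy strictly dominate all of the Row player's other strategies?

a1

A strategy is strictly dominant if it gives the Row player a strictly higher payoff than every other strategy, against every choice by the opponent.
a1 strictly dominates: vs b1: -6 > each of {-8, -9}; vs b2: 9 > each of {7, 1}; vs b3: 2 > each of {-3, 1}.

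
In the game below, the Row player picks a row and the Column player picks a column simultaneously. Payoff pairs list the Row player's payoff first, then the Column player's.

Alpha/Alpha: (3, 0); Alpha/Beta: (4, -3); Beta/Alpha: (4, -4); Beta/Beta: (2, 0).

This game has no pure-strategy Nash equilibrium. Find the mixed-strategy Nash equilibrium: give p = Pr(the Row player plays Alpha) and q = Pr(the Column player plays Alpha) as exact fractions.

In a mixed NE each player is indifferent between their pure strategies, so the opponent's mix sets the indifference.
The Column player indifferent between Alpha and Beta: p·0 + (1−p)·(-4) = p·(-3) + (1−p)·0 ⟹ (-4) + 4p = 0 + (-3)p ⟹ p = 4/7.
The Row player indifferent between Alpha and Beta: q·3 + (1−q)·4 = q·4 + (1−q)·2 ⟹ 4 + (-1)q = 2 + 2q ⟹ q = 2/3.

p = 4/7, q = 2/3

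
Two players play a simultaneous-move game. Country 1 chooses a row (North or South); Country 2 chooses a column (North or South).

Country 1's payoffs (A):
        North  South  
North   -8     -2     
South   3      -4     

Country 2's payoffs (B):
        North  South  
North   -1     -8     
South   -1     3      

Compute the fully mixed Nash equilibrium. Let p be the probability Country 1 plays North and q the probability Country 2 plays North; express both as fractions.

p = 4/11, q = 2/13

Each player's mixing probability is pinned down by making the *other* player indifferent.
Country 2 indifferent between North and South: p·(-1) + (1−p)·(-1) = p·(-8) + (1−p)·3 ⟹ (-1) + 0p = 3 + (-11)p ⟹ p = 4/11.
Country 1 indifferent between North and South: q·(-8) + (1−q)·(-2) = q·3 + (1−q)·(-4) ⟹ (-2) + (-6)q = (-4) + 7q ⟹ q = 2/13.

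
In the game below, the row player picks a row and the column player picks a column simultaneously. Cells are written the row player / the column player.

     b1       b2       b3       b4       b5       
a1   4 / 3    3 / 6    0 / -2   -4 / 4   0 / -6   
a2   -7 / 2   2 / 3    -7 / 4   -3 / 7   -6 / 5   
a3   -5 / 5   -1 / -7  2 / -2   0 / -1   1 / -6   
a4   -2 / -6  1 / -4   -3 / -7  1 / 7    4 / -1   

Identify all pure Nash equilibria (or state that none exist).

Check mutual best responses: a cell is a NE iff neither player can gain by unilaterally deviating.
The row player's best responses — vs b1: a1 (payoff 4); vs b2: a1 (payoff 3); vs b3: a3 (payoff 2); vs b4: a4 (payoff 1); vs b5: a4 (payoff 4).
The column player's best responses — vs a1: b2 (payoff 6); vs a2: b4 (payoff 7); vs a3: b1 (payoff 5); vs a4: b4 (payoff 7).
Mutual best responses occur at (a1, b2) and (a4, b4); at each, neither player gains by switching.

(a1, b2) and (a4, b4)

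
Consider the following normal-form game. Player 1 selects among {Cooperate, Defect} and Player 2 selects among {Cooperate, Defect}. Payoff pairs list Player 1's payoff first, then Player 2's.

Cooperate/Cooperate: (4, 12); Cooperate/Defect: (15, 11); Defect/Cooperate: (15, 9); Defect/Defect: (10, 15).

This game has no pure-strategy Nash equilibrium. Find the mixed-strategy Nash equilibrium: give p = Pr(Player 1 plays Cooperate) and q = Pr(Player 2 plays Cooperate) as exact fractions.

Each player's mixing probability is pinned down by making the *other* player indifferent.
Player 2 indifferent between Cooperate and Defect: p·12 + (1−p)·9 = p·11 + (1−p)·15 ⟹ 9 + 3p = 15 + (-4)p ⟹ p = 6/7.
Player 1 indifferent between Cooperate and Defect: q·4 + (1−q)·15 = q·15 + (1−q)·10 ⟹ 15 + (-11)q = 10 + 5q ⟹ q = 5/16.

p = 6/7, q = 5/16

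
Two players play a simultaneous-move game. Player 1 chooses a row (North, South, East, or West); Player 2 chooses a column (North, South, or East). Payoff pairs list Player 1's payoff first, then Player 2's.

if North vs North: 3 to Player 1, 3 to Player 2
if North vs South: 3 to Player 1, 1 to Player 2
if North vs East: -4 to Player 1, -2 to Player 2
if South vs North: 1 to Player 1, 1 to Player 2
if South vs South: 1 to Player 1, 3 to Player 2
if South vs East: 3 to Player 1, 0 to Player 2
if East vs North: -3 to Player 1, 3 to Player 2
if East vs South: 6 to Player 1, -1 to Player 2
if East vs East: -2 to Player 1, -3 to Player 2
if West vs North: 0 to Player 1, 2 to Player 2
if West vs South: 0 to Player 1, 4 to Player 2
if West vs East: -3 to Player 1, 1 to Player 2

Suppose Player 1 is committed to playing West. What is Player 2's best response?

South

With Player 1 fixed at West, Player 2's payoffs are: North → 2, South → 4, East → 1.
The maximum is 4, achieved by South.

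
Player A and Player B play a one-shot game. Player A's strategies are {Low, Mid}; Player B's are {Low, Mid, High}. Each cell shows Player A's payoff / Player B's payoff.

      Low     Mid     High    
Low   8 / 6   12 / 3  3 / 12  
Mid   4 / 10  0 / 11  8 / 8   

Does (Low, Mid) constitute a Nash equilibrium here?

No

Holding Player B at Mid: Player A gets 12 from Low, versus 0 from Mid. No profitable deviation for Player A.
Holding Player A at Low: Player B gets 3 from Mid but could get 12 by switching to High. Player B has a profitable deviation.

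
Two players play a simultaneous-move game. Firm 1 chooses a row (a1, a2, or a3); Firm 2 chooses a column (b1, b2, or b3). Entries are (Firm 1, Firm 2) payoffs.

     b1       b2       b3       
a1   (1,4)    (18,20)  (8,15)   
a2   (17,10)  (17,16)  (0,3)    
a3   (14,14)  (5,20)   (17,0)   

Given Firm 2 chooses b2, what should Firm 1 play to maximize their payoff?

With Firm 2 fixed at b2, Firm 1's payoffs are: a1 → 18, a2 → 17, a3 → 5.
The maximum is 18, achieved by a1.

a1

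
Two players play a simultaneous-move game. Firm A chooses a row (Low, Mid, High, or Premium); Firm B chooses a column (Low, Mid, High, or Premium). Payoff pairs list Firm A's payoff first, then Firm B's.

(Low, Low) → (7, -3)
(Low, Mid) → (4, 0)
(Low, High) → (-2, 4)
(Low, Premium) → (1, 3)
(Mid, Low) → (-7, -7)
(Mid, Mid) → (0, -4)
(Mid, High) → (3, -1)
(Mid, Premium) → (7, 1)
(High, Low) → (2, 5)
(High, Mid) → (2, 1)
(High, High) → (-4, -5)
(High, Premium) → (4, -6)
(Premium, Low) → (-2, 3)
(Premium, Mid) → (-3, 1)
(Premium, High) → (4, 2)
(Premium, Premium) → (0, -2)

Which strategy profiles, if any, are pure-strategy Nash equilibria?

(Mid, Premium)

Find each player's best response to every opponent strategy; NE are the intersections.
Firm A's best responses — vs Low: Low (payoff 7); vs Mid: Low (payoff 4); vs High: Premium (payoff 4); vs Premium: Mid (payoff 7).
Firm B's best responses — vs Low: High (payoff 4); vs Mid: Premium (payoff 1); vs High: Low (payoff 5); vs Premium: Low (payoff 3).
The only mutual best response is (Mid, Premium); neither player gains by switching there.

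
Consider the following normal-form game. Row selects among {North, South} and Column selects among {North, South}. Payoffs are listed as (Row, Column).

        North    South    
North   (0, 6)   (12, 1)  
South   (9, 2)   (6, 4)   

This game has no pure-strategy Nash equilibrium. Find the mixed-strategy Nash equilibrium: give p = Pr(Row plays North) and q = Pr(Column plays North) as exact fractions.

p = 2/7, q = 2/5

Each player's mixing probability is pinned down by making the *other* player indifferent.
Column indifferent between North and South: p·6 + (1−p)·2 = p·1 + (1−p)·4 ⟹ 2 + 4p = 4 + (-3)p ⟹ p = 2/7.
Row indifferent between North and South: q·0 + (1−q)·12 = q·9 + (1−q)·6 ⟹ 12 + (-12)q = 6 + 3q ⟹ q = 2/5.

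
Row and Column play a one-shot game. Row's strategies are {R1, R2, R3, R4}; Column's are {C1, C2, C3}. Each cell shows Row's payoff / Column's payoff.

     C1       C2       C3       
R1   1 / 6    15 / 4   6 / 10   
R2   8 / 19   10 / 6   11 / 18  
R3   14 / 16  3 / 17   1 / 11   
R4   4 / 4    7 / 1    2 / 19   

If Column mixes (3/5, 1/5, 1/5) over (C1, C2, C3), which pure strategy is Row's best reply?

R3

Compute Row's expected payoff from each pure strategy against the given mix.
R1: (3/5)·1 + (1/5)·15 + (1/5)·6 = 24/5
R2: (3/5)·8 + (1/5)·10 + (1/5)·11 = 9
R3: (3/5)·14 + (1/5)·3 + (1/5)·1 = 46/5
R4: (3/5)·4 + (1/5)·7 + (1/5)·2 = 21/5
Highest expected payoff is 46/5, from R3.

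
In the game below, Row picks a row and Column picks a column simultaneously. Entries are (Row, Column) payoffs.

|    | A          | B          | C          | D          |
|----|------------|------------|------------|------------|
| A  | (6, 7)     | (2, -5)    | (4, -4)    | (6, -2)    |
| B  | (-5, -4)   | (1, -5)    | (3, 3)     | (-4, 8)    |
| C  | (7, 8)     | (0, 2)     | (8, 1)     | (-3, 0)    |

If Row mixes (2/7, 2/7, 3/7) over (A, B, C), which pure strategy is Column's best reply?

A

Column's best reply maximizes expected payoff against the mix.
A: (2/7)·7 + (2/7)·(-4) + (3/7)·8 = 30/7
B: (2/7)·(-5) + (2/7)·(-5) + (3/7)·2 = -2
C: (2/7)·(-4) + (2/7)·3 + (3/7)·1 = 1/7
D: (2/7)·(-2) + (2/7)·8 + (3/7)·0 = 12/7
Highest expected payoff is 30/7, from A.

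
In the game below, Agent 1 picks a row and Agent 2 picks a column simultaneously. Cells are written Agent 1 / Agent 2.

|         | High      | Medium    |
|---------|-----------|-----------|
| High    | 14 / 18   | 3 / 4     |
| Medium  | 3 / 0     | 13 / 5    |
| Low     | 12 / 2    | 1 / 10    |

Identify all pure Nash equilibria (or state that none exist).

(High, High) and (Medium, Medium)

Check mutual best responses: a cell is a NE iff neither player can gain by unilaterally deviating.
Agent 1's best responses — vs High: High (payoff 14); vs Medium: Medium (payoff 13).
Agent 2's best responses — vs High: High (payoff 18); vs Medium: Medium (payoff 5); vs Low: Medium (payoff 10).
Mutual best responses occur at (High, High) and (Medium, Medium); at each, neither player gains by switching.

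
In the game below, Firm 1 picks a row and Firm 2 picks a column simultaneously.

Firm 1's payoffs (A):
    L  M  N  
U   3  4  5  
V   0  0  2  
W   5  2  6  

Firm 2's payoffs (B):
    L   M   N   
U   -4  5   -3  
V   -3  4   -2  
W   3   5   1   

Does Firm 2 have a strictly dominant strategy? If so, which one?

A strategy is strictly dominant if it gives Firm 2 a strictly higher payoff than every other strategy, against every choice by the opponent.
M strictly dominates: vs U: 5 > each of {-4, -3}; vs V: 4 > each of {-3, -2}; vs W: 5 > each of {3, 1}.

M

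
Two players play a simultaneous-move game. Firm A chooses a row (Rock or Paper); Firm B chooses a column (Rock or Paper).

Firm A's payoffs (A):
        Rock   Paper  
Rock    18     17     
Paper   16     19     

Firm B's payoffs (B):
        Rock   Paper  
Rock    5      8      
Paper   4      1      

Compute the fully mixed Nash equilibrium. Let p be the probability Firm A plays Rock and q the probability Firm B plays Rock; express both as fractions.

In a mixed NE each player is indifferent between their pure strategies, so the opponent's mix sets the indifference.
Firm B indifferent between Rock and Paper: p·5 + (1−p)·4 = p·8 + (1−p)·1 ⟹ 4 + 1p = 1 + 7p ⟹ p = 1/2.
Firm A indifferent between Rock and Paper: q·18 + (1−q)·17 = q·16 + (1−q)·19 ⟹ 17 + 1q = 19 + (-3)q ⟹ q = 1/2.

p = 1/2, q = 1/2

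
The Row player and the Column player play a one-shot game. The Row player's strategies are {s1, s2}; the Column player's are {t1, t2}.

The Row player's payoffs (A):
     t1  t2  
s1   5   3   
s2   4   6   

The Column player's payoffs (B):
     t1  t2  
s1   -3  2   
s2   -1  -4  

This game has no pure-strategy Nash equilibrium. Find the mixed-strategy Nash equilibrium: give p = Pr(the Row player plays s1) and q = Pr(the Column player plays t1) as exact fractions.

p = 3/8, q = 3/4

In a mixed NE each player is indifferent between their pure strategies, so the opponent's mix sets the indifference.
The Column player indifferent between t1 and t2: p·(-3) + (1−p)·(-1) = p·2 + (1−p)·(-4) ⟹ (-1) + (-2)p = (-4) + 6p ⟹ p = 3/8.
The Row player indifferent between s1 and s2: q·5 + (1−q)·3 = q·4 + (1−q)·6 ⟹ 3 + 2q = 6 + (-2)q ⟹ q = 3/4.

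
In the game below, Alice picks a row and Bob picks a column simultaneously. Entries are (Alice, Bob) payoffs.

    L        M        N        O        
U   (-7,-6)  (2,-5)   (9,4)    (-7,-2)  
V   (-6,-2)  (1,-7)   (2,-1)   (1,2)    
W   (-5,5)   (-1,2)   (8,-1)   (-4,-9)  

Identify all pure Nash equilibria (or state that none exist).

(U, N), (V, O), and (W, L)

Check mutual best responses: a cell is a NE iff neither player can gain by unilaterally deviating.
Alice's best responses — vs L: W (payoff -5); vs M: U (payoff 2); vs N: U (payoff 9); vs O: V (payoff 1).
Bob's best responses — vs U: N (payoff 4); vs V: O (payoff 2); vs W: L (payoff 5).
Mutual best responses occur at (U, N), (V, O), and (W, L); at each, neither player gains by switching.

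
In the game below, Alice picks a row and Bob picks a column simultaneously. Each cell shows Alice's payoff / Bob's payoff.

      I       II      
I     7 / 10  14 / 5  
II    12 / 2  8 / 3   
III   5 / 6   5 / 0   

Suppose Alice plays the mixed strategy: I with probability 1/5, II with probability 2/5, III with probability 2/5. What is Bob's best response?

Bob's best reply maximizes expected payoff against the mix.
I: (1/5)·10 + (2/5)·2 + (2/5)·6 = 26/5
II: (1/5)·5 + (2/5)·3 + (2/5)·0 = 11/5
Highest expected payoff is 26/5, from I.

I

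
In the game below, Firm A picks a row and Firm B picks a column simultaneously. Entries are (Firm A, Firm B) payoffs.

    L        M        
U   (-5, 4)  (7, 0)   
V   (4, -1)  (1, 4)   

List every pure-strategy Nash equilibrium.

None

Check mutual best responses: a cell is a NE iff neither player can gain by unilaterally deviating.
Firm A's best responses — vs L: V (payoff 4); vs M: U (payoff 7).
Firm B's best responses — vs U: L (payoff 4); vs V: M (payoff 4).
No cell has both players best-responding. For instance, Firm A's best reply to M is U, but against U Firm B prefers L over M.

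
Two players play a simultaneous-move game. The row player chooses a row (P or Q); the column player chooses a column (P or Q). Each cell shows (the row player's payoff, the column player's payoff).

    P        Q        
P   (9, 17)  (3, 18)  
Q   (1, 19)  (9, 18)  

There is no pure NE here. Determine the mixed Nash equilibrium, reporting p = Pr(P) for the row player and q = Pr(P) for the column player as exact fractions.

In a mixed NE each player is indifferent between their pure strategies, so the opponent's mix sets the indifference.
The column player indifferent between P and Q: p·17 + (1−p)·19 = p·18 + (1−p)·18 ⟹ 19 + (-2)p = 18 + 0p ⟹ p = 1/2.
The row player indifferent between P and Q: q·9 + (1−q)·3 = q·1 + (1−q)·9 ⟹ 3 + 6q = 9 + (-8)q ⟹ q = 3/7.

p = 1/2, q = 3/7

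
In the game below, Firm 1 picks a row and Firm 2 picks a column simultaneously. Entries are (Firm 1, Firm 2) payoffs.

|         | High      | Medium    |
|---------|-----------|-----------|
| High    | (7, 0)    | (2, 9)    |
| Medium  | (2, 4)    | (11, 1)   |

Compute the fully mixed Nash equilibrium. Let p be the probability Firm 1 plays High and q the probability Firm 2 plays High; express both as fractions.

In a mixed NE each player is indifferent between their pure strategies, so the opponent's mix sets the indifference.
Firm 2 indifferent between High and Medium: p·0 + (1−p)·4 = p·9 + (1−p)·1 ⟹ 4 + (-4)p = 1 + 8p ⟹ p = 1/4.
Firm 1 indifferent between High and Medium: q·7 + (1−q)·2 = q·2 + (1−q)·11 ⟹ 2 + 5q = 11 + (-9)q ⟹ q = 9/14.

p = 1/4, q = 9/14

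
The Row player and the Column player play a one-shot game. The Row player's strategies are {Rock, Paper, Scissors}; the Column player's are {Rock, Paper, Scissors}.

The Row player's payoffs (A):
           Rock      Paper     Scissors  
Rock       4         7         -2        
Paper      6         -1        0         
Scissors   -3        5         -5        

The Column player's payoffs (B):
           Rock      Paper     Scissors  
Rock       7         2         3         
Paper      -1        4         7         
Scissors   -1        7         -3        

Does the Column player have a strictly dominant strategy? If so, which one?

Check whether one of the Column player's strategies beats all alternatives regardless of what the opponent does.
Rock is not dominant: against Paper, Paper gives 4 > -1.
Paper is not dominant: against Rock, Rock gives 7 > 2.
Scissors is not dominant: against Rock, Rock gives 7 > 3.
No single strategy is best against every opponent action.

None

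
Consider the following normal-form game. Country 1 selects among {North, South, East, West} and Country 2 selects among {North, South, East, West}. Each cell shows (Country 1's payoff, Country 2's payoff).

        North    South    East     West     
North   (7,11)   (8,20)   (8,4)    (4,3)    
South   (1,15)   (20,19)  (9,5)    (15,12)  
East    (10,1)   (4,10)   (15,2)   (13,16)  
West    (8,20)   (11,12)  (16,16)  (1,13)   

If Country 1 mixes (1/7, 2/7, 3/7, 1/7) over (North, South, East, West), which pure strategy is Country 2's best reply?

Compute Country 2's expected payoff from each pure strategy against the given mix.
North: (1/7)·11 + (2/7)·15 + (3/7)·1 + (1/7)·20 = 64/7
South: (1/7)·20 + (2/7)·19 + (3/7)·10 + (1/7)·12 = 100/7
East: (1/7)·4 + (2/7)·5 + (3/7)·2 + (1/7)·16 = 36/7
West: (1/7)·3 + (2/7)·12 + (3/7)·16 + (1/7)·13 = 88/7
Highest expected payoff is 100/7, from South.

South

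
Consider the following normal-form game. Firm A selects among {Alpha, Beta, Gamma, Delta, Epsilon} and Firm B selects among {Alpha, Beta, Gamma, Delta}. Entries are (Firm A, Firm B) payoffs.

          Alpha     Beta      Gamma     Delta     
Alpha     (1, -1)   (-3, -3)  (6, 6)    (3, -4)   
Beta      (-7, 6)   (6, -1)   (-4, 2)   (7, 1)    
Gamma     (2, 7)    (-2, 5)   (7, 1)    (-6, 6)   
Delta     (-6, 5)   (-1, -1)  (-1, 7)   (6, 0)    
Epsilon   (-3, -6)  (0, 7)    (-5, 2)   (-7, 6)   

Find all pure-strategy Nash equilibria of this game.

A profile is a Nash equilibrium when each player is best-responding to the other.
Firm A's best responses — vs Alpha: Gamma (payoff 2); vs Beta: Beta (payoff 6); vs Gamma: Gamma (payoff 7); vs Delta: Beta (payoff 7).
Firm B's best responses — vs Alpha: Gamma (payoff 6); vs Beta: Alpha (payoff 6); vs Gamma: Alpha (payoff 7); vs Delta: Gamma (payoff 7); vs Epsilon: Beta (payoff 7).
The only mutual best response is (Gamma, Alpha); neither player gains by switching there.

(Gamma, Alpha)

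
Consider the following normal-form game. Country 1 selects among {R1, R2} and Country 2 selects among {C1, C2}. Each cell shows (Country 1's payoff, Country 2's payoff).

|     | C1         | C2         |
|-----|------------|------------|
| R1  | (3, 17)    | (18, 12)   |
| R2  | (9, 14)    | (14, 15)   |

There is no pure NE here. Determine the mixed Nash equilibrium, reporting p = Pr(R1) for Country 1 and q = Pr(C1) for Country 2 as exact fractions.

In a mixed NE each player is indifferent between their pure strategies, so the opponent's mix sets the indifference.
Country 2 indifferent between C1 and C2: p·17 + (1−p)·14 = p·12 + (1−p)·15 ⟹ 14 + 3p = 15 + (-3)p ⟹ p = 1/6.
Country 1 indifferent between R1 and R2: q·3 + (1−q)·18 = q·9 + (1−q)·14 ⟹ 18 + (-15)q = 14 + (-5)q ⟹ q = 2/5.

p = 1/6, q = 2/5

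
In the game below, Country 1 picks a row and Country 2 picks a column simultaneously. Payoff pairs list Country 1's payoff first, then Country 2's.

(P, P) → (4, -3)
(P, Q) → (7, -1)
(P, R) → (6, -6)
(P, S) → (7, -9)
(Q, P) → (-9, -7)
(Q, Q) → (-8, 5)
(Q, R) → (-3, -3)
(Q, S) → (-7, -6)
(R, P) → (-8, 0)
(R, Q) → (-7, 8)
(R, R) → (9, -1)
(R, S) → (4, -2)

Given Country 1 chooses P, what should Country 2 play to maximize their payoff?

With Country 1 fixed at P, Country 2's payoffs are: P → -3, Q → -1, R → -6, S → -9.
The maximum is -1, achieved by Q.

Q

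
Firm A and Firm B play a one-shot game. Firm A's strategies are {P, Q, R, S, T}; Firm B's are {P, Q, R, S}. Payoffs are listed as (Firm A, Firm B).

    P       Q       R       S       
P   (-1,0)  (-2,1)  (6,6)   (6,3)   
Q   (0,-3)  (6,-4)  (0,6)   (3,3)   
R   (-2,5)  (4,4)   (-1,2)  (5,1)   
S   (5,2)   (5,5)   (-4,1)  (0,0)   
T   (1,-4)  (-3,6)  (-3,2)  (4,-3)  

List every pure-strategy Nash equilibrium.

(P, R)

Find each player's best response to every opponent strategy; NE are the intersections.
Firm A's best responses — vs P: S (payoff 5); vs Q: Q (payoff 6); vs R: P (payoff 6); vs S: P (payoff 6).
Firm B's best responses — vs P: R (payoff 6); vs Q: R (payoff 6); vs R: P (payoff 5); vs S: Q (payoff 5); vs T: Q (payoff 6).
The only mutual best response is (P, R); neither player gains by switching there.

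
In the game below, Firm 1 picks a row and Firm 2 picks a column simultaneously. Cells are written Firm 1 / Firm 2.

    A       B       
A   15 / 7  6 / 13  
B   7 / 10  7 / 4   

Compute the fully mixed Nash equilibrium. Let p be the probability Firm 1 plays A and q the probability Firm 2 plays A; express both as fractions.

p = 1/2, q = 1/9

In a mixed NE each player is indifferent between their pure strategies, so the opponent's mix sets the indifference.
Firm 2 indifferent between A and B: p·7 + (1−p)·10 = p·13 + (1−p)·4 ⟹ 10 + (-3)p = 4 + 9p ⟹ p = 1/2.
Firm 1 indifferent between A and B: q·15 + (1−q)·6 = q·7 + (1−q)·7 ⟹ 6 + 9q = 7 + 0q ⟹ q = 1/9.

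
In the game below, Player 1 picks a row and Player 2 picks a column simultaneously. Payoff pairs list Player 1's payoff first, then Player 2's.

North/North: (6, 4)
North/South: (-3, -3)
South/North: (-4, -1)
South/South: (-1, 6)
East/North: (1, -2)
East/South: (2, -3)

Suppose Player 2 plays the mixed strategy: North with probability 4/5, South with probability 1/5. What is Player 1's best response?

North

Player 1's best reply maximizes expected payoff against the mix.
North: (4/5)·6 + (1/5)·(-3) = 21/5
South: (4/5)·(-4) + (1/5)·(-1) = -17/5
East: (4/5)·1 + (1/5)·2 = 6/5
Highest expected payoff is 21/5, from North.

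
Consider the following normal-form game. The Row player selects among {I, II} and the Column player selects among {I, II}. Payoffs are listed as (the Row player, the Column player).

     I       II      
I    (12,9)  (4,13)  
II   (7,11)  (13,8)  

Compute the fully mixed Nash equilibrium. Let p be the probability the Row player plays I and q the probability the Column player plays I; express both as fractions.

p = 3/7, q = 9/14

In a mixed NE each player is indifferent between their pure strategies, so the opponent's mix sets the indifference.
The Column player indifferent between I and II: p·9 + (1−p)·11 = p·13 + (1−p)·8 ⟹ 11 + (-2)p = 8 + 5p ⟹ p = 3/7.
The Row player indifferent between I and II: q·12 + (1−q)·4 = q·7 + (1−q)·13 ⟹ 4 + 8q = 13 + (-6)q ⟹ q = 9/14.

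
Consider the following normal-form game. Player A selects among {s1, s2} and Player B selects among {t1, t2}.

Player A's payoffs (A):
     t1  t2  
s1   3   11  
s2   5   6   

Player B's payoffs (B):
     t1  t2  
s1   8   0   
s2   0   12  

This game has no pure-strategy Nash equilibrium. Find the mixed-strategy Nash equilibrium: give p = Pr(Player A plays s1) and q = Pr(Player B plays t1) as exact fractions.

p = 3/5, q = 5/7

Each player's mixing probability is pinned down by making the *other* player indifferent.
Player B indifferent between t1 and t2: p·8 + (1−p)·0 = p·0 + (1−p)·12 ⟹ 0 + 8p = 12 + (-12)p ⟹ p = 3/5.
Player A indifferent between s1 and s2: q·3 + (1−q)·11 = q·5 + (1−q)·6 ⟹ 11 + (-8)q = 6 + (-1)q ⟹ q = 5/7.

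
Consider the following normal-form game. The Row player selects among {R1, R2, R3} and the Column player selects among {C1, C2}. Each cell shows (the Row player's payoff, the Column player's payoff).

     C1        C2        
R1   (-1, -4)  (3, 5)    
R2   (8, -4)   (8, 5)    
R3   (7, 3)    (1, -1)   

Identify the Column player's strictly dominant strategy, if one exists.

No strictly dominant strategy

A strategy is strictly dominant if it gives the Column player a strictly higher payoff than every other strategy, against every choice by the opponent.
C1 is not dominant: against R1, C2 gives 5 > -4.
C2 is not dominant: against R3, C1 gives 3 > -1.
No single strategy is best against every opponent action.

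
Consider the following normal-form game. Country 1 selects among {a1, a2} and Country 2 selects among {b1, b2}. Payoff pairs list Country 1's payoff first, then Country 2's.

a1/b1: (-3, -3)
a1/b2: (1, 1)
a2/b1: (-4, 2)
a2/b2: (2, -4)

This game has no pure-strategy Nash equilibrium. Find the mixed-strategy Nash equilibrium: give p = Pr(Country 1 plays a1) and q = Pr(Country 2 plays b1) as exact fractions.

Each player's mixing probability is pinned down by making the *other* player indifferent.
Country 2 indifferent between b1 and b2: p·(-3) + (1−p)·2 = p·1 + (1−p)·(-4) ⟹ 2 + (-5)p = (-4) + 5p ⟹ p = 3/5.
Country 1 indifferent between a1 and a2: q·(-3) + (1−q)·1 = q·(-4) + (1−q)·2 ⟹ 1 + (-4)q = 2 + (-6)q ⟹ q = 1/2.

p = 3/5, q = 1/2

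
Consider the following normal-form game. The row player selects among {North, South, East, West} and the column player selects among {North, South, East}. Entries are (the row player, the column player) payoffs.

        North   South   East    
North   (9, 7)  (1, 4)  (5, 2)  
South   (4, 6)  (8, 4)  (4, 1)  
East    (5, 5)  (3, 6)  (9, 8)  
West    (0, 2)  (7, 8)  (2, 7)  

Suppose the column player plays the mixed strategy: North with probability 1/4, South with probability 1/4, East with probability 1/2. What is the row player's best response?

The row player's best reply maximizes expected payoff against the mix.
North: (1/4)·9 + (1/4)·1 + (1/2)·5 = 5
South: (1/4)·4 + (1/4)·8 + (1/2)·4 = 5
East: (1/4)·5 + (1/4)·3 + (1/2)·9 = 13/2
West: (1/4)·0 + (1/4)·7 + (1/2)·2 = 11/4
Highest expected payoff is 13/2, from East.

East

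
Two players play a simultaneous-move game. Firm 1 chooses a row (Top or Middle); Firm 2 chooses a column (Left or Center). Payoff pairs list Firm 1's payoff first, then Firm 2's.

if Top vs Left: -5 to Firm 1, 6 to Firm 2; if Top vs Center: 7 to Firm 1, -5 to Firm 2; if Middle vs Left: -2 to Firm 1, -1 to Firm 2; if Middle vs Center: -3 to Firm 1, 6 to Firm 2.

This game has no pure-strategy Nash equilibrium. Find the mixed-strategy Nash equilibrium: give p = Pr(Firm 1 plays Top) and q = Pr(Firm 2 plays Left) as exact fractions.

Each player's mixing probability is pinned down by making the *other* player indifferent.
Firm 2 indifferent between Left and Center: p·6 + (1−p)·(-1) = p·(-5) + (1−p)·6 ⟹ (-1) + 7p = 6 + (-11)p ⟹ p = 7/18.
Firm 1 indifferent between Top and Middle: q·(-5) + (1−q)·7 = q·(-2) + (1−q)·(-3) ⟹ 7 + (-12)q = (-3) + 1q ⟹ q = 10/13.

p = 7/18, q = 10/13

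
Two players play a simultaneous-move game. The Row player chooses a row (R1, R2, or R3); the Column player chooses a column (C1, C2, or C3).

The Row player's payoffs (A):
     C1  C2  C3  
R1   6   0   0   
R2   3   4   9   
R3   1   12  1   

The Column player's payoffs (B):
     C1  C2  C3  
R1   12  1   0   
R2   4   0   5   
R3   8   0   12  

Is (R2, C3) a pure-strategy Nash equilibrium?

Holding the Column player at C3: the Row player gets 9 from R2, versus 0 from R1, 1 from R3. No profitable deviation for the Row player.
Holding the Row player at R2: the Column player gets 5 from C3, versus 4 from C1, 0 from C2. No profitable deviation for the Column player either.

Yes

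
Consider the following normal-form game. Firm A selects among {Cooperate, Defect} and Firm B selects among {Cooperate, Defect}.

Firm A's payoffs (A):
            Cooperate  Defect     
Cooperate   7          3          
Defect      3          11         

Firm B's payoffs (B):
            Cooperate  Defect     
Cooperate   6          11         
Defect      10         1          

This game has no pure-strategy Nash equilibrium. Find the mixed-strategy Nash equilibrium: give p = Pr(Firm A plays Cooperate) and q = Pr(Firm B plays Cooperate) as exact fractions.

p = 9/14, q = 2/3

Each player's mixing probability is pinned down by making the *other* player indifferent.
Firm B indifferent between Cooperate and Defect: p·6 + (1−p)·10 = p·11 + (1−p)·1 ⟹ 10 + (-4)p = 1 + 10p ⟹ p = 9/14.
Firm A indifferent between Cooperate and Defect: q·7 + (1−q)·3 = q·3 + (1−q)·11 ⟹ 3 + 4q = 11 + (-8)q ⟹ q = 2/3.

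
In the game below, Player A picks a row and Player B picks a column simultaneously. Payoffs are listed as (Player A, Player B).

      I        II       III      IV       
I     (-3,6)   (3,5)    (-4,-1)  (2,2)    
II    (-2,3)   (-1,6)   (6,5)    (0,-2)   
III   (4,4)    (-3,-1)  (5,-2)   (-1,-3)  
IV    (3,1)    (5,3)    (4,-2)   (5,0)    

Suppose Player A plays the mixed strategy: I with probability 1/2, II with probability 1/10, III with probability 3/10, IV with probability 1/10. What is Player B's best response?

I

Compute Player B's expected payoff from each pure strategy against the given mix.
I: (1/2)·6 + (1/10)·3 + (3/10)·4 + (1/10)·1 = 23/5
II: (1/2)·5 + (1/10)·6 + (3/10)·(-1) + (1/10)·3 = 31/10
III: (1/2)·(-1) + (1/10)·5 + (3/10)·(-2) + (1/10)·(-2) = -4/5
IV: (1/2)·2 + (1/10)·(-2) + (3/10)·(-3) + (1/10)·0 = -1/10
Highest expected payoff is 23/5, from I.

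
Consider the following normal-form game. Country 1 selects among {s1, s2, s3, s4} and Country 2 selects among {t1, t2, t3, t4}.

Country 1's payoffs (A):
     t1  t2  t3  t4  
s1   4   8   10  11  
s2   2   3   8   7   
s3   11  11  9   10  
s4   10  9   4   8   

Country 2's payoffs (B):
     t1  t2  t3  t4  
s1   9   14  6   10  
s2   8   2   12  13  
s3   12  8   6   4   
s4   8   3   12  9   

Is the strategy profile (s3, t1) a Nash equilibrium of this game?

Holding Country 2 at t1: Country 1 gets 11 from s3, versus 4 from s1, 2 from s2, 10 from s4. No profitable deviation for Country 1.
Holding Country 1 at s3: Country 2 gets 12 from t1, versus 8 from t2, 6 from t3, 4 from t4. No profitable deviation for Country 2 either.

Yes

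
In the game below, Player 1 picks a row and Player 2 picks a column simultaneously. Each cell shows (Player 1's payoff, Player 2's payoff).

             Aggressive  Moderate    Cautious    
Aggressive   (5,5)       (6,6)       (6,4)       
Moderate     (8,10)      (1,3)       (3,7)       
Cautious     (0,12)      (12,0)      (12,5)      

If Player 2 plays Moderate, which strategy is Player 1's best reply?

Cautious

With Player 2 fixed at Moderate, Player 1's payoffs are: Aggressive → 6, Moderate → 1, Cautious → 12.
The maximum is 12, achieved by Cautious.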